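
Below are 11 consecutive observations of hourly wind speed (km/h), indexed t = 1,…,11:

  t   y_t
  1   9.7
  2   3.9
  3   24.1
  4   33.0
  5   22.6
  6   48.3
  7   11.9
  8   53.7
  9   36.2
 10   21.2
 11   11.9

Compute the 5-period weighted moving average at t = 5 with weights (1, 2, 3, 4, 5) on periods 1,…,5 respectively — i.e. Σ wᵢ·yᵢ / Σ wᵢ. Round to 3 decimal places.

22.320

Weighted sum: 1·9.7 + 2·3.9 + 3·24.1 + 4·33.0 + 5·22.6 = 9.7 + 7.8 + 72.3 + 132.0 + 113.0 = 334.8
Weight total: 1 + 2 + 3 + 4 + 5 = 15
WMA = 334.8 / 15 = 22.320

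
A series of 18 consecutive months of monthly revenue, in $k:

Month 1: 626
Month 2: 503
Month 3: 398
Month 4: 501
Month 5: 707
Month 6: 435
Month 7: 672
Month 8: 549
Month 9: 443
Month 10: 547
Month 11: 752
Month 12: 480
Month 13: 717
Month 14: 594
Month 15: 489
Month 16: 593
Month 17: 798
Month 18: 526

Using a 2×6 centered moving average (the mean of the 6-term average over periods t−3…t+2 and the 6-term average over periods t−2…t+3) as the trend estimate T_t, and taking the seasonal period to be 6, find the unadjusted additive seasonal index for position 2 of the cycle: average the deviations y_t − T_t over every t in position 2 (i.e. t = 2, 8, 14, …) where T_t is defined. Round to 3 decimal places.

Season position 2 occurs at t = 8, 14 (where T_t is defined).
t=8: T_8 = 562.58333; y_8 − T_8 = 549 − 562.58333 = -13.58333
t=14: T_14 = 608.00000; y_14 − T_14 = 594 − 608.00000 = -14.00000
Mean deviation: (-13.58333 + -14.00000) / 2 = -13.792

-13.792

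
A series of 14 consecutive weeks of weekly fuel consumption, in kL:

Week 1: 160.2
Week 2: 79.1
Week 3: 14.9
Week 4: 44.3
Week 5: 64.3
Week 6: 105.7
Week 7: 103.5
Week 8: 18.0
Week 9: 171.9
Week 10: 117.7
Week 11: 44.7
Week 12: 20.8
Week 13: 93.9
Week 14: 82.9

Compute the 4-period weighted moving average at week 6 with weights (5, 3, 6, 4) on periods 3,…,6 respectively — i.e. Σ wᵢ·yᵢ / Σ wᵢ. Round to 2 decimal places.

56.44

Weighted sum: 5·14.9 + 3·44.3 + 6·64.3 + 4·105.7 = 74.5 + 132.9 + 385.8 + 422.8 = 1016.0
Weight total: 5 + 3 + 6 + 4 = 18
WMA = 1016.0 / 18 = 56.44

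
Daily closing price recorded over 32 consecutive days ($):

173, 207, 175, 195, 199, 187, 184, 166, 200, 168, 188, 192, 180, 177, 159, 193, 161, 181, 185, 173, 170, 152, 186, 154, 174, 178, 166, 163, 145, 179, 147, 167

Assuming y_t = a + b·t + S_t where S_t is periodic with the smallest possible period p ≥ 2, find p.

7

First differences y_{t+1} − y_t: 34, -32, 20, 4, -12, -3, -18, 34, -32, 20, 4, -12, -3, -18, 34, -32, …
The difference pattern repeats every 7 terms and not for any smaller step, so p = 7.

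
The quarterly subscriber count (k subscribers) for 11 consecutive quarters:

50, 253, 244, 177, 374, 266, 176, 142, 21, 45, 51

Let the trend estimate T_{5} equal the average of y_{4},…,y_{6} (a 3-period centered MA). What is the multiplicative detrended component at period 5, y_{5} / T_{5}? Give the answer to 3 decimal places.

1.373

Trend T_5 = (177 + 374 + 266) / 3 = 817/3 = 272.33333
Ratio to trend: 374 / 272.33333 = 1.373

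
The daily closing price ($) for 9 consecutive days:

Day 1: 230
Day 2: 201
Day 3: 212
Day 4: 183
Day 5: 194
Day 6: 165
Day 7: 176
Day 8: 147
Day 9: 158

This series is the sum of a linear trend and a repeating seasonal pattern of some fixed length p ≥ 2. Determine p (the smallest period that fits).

2

First differences y_{t+1} − y_t: -29, 11, -29, 11, -29, 11, …
The difference pattern repeats every 2 terms and not for any smaller step, so p = 2.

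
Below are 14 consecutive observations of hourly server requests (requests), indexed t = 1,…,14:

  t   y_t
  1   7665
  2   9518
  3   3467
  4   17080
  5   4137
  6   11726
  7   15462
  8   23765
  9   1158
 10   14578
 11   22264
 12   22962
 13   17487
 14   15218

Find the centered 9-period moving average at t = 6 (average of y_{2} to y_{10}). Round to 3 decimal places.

Sum of periods 2–10: 9518 + 3467 + 17080 + 4137 + 11726 + 15462 + 23765 + 1158 + 14578 = 100891
Divide by 9: 100891 / 9 = 11210.111

11210.111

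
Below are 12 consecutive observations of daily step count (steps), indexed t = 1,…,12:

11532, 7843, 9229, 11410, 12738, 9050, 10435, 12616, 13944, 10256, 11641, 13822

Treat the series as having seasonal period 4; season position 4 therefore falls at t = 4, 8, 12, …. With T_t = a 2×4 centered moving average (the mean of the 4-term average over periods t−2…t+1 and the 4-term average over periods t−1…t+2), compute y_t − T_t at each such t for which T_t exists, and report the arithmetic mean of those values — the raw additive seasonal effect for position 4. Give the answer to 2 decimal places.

954.06

Season position 4 occurs at t = 4, 8 (where T_t is defined).
t=4: T_4 = 10455.8750; y_4 − T_4 = 11410 − 10455.8750 = 954.1250
t=8: T_8 = 11662.0000; y_8 − T_8 = 12616 − 11662.0000 = 954.0000
Mean deviation: (954.1250 + 954.0000) / 2 = 954.06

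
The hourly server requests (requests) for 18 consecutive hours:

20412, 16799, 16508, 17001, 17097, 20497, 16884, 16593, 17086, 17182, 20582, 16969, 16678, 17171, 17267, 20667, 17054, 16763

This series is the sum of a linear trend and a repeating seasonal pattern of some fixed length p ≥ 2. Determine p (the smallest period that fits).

5

First differences y_{t+1} − y_t: -3613, -291, 493, 96, 3400, -3613, -291, 493, 96, 3400, -3613, -291, …
The difference pattern repeats every 5 terms and not for any smaller step, so p = 5.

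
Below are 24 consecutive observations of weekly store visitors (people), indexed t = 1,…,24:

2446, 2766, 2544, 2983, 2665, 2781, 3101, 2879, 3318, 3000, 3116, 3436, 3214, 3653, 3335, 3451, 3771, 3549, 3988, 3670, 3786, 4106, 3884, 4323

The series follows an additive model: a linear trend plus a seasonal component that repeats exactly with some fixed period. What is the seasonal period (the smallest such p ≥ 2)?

First differences y_{t+1} − y_t: 320, -222, 439, -318, 116, 320, -222, 439, -318, 116, 320, -222, …
The difference pattern repeats every 5 terms and not for any smaller step, so p = 5.

5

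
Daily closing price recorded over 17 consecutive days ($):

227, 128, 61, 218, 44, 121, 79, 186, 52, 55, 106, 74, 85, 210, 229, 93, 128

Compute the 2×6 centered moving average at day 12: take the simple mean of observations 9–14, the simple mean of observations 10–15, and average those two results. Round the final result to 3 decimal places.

Sum over 9–14: 52 + 55 + 106 + 74 + 85 + 210 = 582
Sum over 10–15: 55 + 106 + 74 + 85 + 210 + 229 = 759
CMA at t=12 = (582 + 759) / (2·6) = 1341 / 12 = 111.750

111.750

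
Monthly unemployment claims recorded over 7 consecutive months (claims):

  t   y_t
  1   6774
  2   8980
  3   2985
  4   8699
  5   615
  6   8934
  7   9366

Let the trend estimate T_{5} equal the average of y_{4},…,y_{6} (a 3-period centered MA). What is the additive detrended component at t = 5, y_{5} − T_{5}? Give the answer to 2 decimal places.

Trend T_5 = (8699 + 615 + 8934) / 3 = 18248/3 = 6082.6667
Detrended value: 615 − 6082.6667 = -5467.67

-5467.67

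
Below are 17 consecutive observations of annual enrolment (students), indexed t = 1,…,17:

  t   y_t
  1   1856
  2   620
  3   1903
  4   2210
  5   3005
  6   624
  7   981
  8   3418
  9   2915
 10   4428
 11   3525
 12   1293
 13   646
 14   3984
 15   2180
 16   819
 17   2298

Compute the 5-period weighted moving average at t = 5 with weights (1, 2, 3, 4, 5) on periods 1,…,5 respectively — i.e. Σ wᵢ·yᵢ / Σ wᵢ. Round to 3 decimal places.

Weighted sum: 1·1856 + 2·620 + 3·1903 + 4·2210 + 5·3005 = 1856 + 1240 + 5709 + 8840 + 15025 = 32670
Weight total: 1 + 2 + 3 + 4 + 5 = 15
WMA = 32670 / 15 = 2178.000

2178.000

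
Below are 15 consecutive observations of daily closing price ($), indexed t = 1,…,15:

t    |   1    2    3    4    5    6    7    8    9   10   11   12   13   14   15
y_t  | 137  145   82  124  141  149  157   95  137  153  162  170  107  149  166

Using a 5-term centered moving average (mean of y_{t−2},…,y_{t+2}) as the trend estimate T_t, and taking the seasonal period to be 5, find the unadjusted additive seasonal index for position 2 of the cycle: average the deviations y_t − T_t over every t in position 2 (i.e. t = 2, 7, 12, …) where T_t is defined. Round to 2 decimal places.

21.50

Season position 2 occurs at t = 7, 12 (where T_t is defined).
t=7: T_7 = 135.8000; y_7 − T_7 = 157 − 135.8000 = 21.2000
t=12: T_12 = 148.2000; y_12 − T_12 = 170 − 148.2000 = 21.8000
Mean deviation: (21.2000 + 21.8000) / 2 = 21.50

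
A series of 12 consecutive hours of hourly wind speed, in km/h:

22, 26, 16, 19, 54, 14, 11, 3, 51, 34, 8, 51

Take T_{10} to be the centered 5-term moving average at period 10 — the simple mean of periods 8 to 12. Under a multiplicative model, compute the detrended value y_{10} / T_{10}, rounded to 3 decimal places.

1.156

Trend T_10 = (3 + 51 + 34 + 8 + 51) / 5 = 147/5 = 29.40000
Ratio to trend: 34 / 29.40000 = 1.156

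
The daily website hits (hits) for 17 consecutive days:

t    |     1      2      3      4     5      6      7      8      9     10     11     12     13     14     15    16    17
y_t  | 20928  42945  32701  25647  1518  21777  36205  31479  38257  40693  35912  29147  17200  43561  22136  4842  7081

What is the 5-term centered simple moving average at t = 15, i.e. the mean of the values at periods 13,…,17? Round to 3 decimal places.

18964.000

Sum of periods 13–17: 17200 + 43561 + 22136 + 4842 + 7081 = 94820
Divide by 5: 94820 / 5 = 18964.000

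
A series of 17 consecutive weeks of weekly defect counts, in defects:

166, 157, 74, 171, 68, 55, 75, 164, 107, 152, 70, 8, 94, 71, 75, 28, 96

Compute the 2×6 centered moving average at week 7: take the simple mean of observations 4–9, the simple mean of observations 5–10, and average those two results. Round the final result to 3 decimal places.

105.083

Sum over 4–9: 171 + 68 + 55 + 75 + 164 + 107 = 640
Sum over 5–10: 68 + 55 + 75 + 164 + 107 + 152 = 621
CMA at t=7 = (640 + 621) / (2·6) = 1261 / 12 = 105.083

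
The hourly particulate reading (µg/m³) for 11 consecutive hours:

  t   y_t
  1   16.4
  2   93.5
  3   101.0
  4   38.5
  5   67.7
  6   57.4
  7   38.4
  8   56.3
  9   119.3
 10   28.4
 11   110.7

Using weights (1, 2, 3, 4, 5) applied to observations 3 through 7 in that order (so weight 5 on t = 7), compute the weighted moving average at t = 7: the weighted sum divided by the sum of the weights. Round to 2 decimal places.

53.51

Weighted sum: 1·101.0 + 2·38.5 + 3·67.7 + 4·57.4 + 5·38.4 = 101.0 + 77.0 + 203.1 + 229.6 + 192.0 = 802.7
Weight total: 1 + 2 + 3 + 4 + 5 = 15
WMA = 802.7 / 15 = 53.51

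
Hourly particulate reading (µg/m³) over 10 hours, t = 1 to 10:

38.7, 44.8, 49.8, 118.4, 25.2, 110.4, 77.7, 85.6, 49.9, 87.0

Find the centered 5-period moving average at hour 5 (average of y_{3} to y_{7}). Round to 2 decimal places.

Sum of periods 3–7: 49.8 + 118.4 + 25.2 + 110.4 + 77.7 = 381.5
Divide by 5: 381.5 / 5 = 76.30

76.30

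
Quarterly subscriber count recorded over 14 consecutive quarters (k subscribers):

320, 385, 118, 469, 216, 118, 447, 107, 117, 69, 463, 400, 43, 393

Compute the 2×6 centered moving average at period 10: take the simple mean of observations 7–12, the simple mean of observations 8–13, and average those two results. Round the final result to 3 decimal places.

233.500

Sum over 7–12: 447 + 107 + 117 + 69 + 463 + 400 = 1603
Sum over 8–13: 107 + 117 + 69 + 463 + 400 + 43 = 1199
CMA at t=10 = (1603 + 1199) / (2·6) = 2802 / 12 = 233.500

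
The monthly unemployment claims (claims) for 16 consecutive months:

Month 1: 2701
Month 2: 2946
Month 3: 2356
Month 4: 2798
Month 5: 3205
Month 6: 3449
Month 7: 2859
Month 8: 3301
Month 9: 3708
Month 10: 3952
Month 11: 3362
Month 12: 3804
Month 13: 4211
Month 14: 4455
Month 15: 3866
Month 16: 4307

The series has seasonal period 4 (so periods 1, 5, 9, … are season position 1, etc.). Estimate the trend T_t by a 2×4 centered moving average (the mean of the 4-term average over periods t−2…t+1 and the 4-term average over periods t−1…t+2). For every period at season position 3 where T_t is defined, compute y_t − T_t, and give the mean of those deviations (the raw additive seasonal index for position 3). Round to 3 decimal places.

-407.333

Season position 3 occurs at t = 3, 7, 11 (where T_t is defined).
t=3: T_3 = 2763.25000; y_3 − T_3 = 2356 − 2763.25000 = -407.25000
t=7: T_7 = 3266.37500; y_7 − T_7 = 2859 − 3266.37500 = -407.37500
t=11: T_11 = 3769.37500; y_11 − T_11 = 3362 − 3769.37500 = -407.37500
Mean deviation: (-407.25000 + -407.37500 + -407.37500) / 3 = -407.333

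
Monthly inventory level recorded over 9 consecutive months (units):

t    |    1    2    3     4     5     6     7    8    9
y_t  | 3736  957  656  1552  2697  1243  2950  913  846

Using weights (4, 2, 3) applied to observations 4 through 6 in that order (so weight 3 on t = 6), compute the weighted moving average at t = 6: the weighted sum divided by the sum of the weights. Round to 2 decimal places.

Weighted sum: 4·1552 + 2·2697 + 3·1243 = 6208 + 5394 + 3729 = 15331
Weight total: 4 + 2 + 3 = 9
WMA = 15331 / 9 = 1703.44

1703.44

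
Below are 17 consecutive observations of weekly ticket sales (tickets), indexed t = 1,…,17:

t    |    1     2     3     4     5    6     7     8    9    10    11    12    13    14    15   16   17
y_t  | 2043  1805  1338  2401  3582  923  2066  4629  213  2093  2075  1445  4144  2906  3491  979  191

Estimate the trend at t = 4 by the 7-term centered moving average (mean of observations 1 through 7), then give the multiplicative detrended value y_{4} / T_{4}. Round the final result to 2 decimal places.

1.19

Trend T_4 = (2043 + 1805 + 1338 + 2401 + 3582 + 923 + 2066) / 7 = 14158/7 = 2022.5714
Ratio to trend: 2401 / 2022.5714 = 1.19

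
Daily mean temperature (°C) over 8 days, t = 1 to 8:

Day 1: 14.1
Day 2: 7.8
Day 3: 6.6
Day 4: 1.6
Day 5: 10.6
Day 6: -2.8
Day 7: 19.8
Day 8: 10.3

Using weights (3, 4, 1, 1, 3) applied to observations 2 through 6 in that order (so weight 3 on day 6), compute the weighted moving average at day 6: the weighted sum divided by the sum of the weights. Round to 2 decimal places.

Weighted sum: 3·7.8 + 4·6.6 + 1·1.6 + 1·10.6 + 3·-2.8 = 23.4 + 26.4 + 1.6 + 10.6 + -8.4 = 53.6
Weight total: 3 + 4 + 1 + 1 + 3 = 12
WMA = 53.6 / 12 = 4.47

4.47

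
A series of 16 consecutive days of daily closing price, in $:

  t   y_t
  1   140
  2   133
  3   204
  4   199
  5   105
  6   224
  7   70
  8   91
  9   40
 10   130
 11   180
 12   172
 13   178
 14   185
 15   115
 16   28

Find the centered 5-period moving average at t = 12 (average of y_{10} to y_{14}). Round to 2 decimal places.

169.00

Sum of periods 10–14: 130 + 180 + 172 + 178 + 185 = 845
Divide by 5: 845 / 5 = 169.00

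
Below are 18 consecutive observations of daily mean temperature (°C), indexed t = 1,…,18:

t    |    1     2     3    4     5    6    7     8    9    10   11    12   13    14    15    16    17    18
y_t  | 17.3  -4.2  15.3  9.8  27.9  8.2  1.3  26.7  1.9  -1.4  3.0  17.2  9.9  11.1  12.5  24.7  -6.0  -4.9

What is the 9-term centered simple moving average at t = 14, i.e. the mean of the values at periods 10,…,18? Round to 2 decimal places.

Sum of periods 10–18: (-1.4) + 3.0 + 17.2 + 9.9 + 11.1 + 12.5 + 24.7 + (-6.0) + (-4.9) = 66.1
Divide by 9: 66.1 / 9 = 7.34

7.34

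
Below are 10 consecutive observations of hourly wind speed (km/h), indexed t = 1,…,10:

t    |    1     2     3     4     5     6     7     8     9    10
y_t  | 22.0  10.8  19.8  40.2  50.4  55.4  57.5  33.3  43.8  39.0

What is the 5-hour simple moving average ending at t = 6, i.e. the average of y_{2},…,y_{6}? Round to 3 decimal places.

Sum of periods 2–6: 10.8 + 19.8 + 40.2 + 50.4 + 55.4 = 176.6
Divide by 5: 176.6 / 5 = 35.320

35.320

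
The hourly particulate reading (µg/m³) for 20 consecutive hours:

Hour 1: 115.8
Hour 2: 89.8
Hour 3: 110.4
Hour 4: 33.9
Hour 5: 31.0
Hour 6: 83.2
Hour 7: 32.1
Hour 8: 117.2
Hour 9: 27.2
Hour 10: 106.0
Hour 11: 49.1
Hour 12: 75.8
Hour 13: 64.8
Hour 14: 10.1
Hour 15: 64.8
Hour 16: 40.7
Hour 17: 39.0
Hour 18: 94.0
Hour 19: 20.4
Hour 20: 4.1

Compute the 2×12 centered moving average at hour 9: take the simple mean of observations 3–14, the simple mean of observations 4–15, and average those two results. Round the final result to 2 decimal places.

59.83

Sum over 3–14: 110.4 + 33.9 + 31.0 + 83.2 + 32.1 + 117.2 + 27.2 + 106.0 + 49.1 + 75.8 + 64.8 + 10.1 = 740.8
Sum over 4–15: 33.9 + 31.0 + 83.2 + 32.1 + 117.2 + 27.2 + 106.0 + 49.1 + 75.8 + 64.8 + 10.1 + 64.8 = 695.2
CMA at t=9 = (740.8 + 695.2) / (2·12) = 1436.0 / 24 = 59.83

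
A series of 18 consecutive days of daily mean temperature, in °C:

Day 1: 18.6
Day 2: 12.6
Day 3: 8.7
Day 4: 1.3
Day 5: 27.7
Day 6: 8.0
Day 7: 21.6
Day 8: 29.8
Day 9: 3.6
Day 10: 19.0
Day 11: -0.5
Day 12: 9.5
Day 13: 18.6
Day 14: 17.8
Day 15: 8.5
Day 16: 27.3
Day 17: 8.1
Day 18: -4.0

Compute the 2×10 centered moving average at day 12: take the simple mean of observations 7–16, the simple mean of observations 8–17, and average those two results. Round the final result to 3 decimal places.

14.845

Sum over 7–16: 21.6 + 29.8 + 3.6 + 19.0 + (-0.5) + 9.5 + 18.6 + 17.8 + 8.5 + 27.3 = 155.2
Sum over 8–17: 29.8 + 3.6 + 19.0 + (-0.5) + 9.5 + 18.6 + 17.8 + 8.5 + 27.3 + 8.1 = 141.7
CMA at t=12 = (155.2 + 141.7) / (2·10) = 296.9 / 20 = 14.845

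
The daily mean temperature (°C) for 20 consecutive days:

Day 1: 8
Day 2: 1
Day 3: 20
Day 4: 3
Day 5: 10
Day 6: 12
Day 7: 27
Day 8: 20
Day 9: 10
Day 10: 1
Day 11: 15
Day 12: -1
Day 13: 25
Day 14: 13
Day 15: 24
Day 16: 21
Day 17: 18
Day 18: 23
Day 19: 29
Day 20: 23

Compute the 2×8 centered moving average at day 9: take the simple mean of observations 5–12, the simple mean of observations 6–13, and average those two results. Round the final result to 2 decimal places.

12.69

Sum over 5–12: 10 + 12 + 27 + 20 + 10 + 1 + 15 + (-1) = 94
Sum over 6–13: 12 + 27 + 20 + 10 + 1 + 15 + (-1) + 25 = 109
CMA at t=9 = (94 + 109) / (2·8) = 203 / 16 = 12.69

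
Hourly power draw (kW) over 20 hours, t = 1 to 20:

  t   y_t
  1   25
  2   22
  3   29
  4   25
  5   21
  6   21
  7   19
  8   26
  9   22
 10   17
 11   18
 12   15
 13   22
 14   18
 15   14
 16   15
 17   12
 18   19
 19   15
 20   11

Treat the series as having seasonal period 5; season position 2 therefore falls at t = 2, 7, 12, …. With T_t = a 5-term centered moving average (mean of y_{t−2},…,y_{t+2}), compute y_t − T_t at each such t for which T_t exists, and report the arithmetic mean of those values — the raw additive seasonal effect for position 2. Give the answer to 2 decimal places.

-2.93

Season position 2 occurs at t = 7, 12, 17 (where T_t is defined).
t=7: T_7 = 21.8000; y_7 − T_7 = 19 − 21.8000 = -2.8000
t=12: T_12 = 18.0000; y_12 − T_12 = 15 − 18.0000 = -3.0000
t=17: T_17 = 15.0000; y_17 − T_17 = 12 − 15.0000 = -3.0000
Mean deviation: (-2.8000 + -3.0000 + -3.0000) / 3 = -2.93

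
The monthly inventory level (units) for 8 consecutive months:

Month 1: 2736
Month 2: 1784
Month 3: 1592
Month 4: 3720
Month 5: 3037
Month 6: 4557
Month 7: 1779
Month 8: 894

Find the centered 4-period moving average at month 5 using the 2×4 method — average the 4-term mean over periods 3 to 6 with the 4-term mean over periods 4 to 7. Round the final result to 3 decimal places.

3249.875

Sum over 3–6: 1592 + 3720 + 3037 + 4557 = 12906
Sum over 4–7: 3720 + 3037 + 4557 + 1779 = 13093
CMA at t=5 = (12906 + 13093) / (2·4) = 25999 / 8 = 3249.875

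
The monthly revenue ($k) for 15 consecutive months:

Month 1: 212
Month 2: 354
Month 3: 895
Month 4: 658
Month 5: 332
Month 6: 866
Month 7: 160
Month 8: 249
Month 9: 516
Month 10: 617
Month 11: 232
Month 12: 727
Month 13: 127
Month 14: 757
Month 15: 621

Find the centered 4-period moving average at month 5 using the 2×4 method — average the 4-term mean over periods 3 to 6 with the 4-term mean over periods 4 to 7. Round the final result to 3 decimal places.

Sum over 3–6: 895 + 658 + 332 + 866 = 2751
Sum over 4–7: 658 + 332 + 866 + 160 = 2016
CMA at t=5 = (2751 + 2016) / (2·4) = 4767 / 8 = 595.875

595.875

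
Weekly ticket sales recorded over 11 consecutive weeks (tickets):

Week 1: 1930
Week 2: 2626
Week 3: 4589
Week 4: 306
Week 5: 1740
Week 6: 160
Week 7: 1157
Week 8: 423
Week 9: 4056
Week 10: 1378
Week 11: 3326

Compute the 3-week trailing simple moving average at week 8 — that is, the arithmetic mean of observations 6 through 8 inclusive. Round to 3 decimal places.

580.000

Sum of periods 6–8: 160 + 1157 + 423 = 1740
Divide by 3: 1740 / 3 = 580.000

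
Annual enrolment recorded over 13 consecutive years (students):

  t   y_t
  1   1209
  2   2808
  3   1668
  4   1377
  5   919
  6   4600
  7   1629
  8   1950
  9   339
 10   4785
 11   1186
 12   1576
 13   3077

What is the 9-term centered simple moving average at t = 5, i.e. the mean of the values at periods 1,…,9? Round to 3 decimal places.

1833.222

Sum of periods 1–9: 1209 + 2808 + 1668 + 1377 + 919 + 4600 + 1629 + 1950 + 339 = 16499
Divide by 9: 16499 / 9 = 1833.222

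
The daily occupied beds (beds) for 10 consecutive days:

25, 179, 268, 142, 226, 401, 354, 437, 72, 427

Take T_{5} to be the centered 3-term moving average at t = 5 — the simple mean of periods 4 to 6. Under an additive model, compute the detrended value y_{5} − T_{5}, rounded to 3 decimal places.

-30.333

Trend T_5 = (142 + 226 + 401) / 3 = 769/3 = 256.33333
Detrended value: 226 − 256.33333 = -30.333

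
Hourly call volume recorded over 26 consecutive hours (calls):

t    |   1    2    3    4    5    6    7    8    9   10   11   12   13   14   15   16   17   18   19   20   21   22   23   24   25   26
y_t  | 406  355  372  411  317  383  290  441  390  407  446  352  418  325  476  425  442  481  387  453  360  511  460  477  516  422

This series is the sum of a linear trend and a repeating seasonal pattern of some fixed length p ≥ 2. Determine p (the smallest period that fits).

First differences y_{t+1} − y_t: -51, 17, 39, -94, 66, -93, 151, -51, 17, 39, -94, 66, -93, 151, -51, 17, …
The difference pattern repeats every 7 terms and not for any smaller step, so p = 7.

7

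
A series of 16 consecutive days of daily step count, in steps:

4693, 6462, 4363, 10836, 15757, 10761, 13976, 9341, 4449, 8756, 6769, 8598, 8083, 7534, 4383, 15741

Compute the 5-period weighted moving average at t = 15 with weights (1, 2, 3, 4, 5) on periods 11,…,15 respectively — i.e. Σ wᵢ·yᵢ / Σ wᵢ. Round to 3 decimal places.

Weighted sum: 1·6769 + 2·8598 + 3·8083 + 4·7534 + 5·4383 = 6769 + 17196 + 24249 + 30136 + 21915 = 100265
Weight total: 1 + 2 + 3 + 4 + 5 = 15
WMA = 100265 / 15 = 6684.333

6684.333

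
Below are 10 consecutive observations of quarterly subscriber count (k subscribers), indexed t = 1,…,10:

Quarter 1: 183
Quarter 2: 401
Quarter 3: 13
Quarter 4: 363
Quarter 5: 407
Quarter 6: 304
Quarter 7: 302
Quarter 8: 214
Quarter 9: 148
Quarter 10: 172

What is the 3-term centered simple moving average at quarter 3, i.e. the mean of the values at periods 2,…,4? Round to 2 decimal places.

259.00

Sum of periods 2–4: 401 + 13 + 363 = 777
Divide by 3: 777 / 3 = 259.00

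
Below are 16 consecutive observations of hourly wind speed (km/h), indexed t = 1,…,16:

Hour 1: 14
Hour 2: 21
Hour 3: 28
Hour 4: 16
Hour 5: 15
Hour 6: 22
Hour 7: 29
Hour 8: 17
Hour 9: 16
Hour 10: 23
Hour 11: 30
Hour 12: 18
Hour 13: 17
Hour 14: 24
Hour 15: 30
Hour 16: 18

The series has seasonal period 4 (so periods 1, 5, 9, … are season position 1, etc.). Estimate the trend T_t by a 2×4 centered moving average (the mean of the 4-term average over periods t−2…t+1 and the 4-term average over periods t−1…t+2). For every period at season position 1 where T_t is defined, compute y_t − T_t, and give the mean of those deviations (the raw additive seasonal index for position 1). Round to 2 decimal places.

Season position 1 occurs at t = 5, 9, 13 (where T_t is defined).
t=5: T_5 = 20.3750; y_5 − T_5 = 15 − 20.3750 = -5.3750
t=9: T_9 = 21.3750; y_9 − T_9 = 16 − 21.3750 = -5.3750
t=13: T_13 = 22.2500; y_13 − T_13 = 17 − 22.2500 = -5.2500
Mean deviation: (-5.3750 + -5.3750 + -5.2500) / 3 = -5.33

-5.33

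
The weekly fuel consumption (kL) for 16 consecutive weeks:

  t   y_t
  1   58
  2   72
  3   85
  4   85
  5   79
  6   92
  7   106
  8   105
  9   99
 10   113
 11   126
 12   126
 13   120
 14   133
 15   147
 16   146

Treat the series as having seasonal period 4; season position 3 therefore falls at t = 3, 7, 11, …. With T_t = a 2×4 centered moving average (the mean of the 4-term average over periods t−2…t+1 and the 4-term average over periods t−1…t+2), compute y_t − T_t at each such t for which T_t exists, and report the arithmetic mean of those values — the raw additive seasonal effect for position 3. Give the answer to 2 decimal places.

Season position 3 occurs at t = 3, 7, 11 (where T_t is defined).
t=3: T_3 = 77.6250; y_3 − T_3 = 85 − 77.6250 = 7.3750
t=7: T_7 = 98.0000; y_7 − T_7 = 106 − 98.0000 = 8.0000
t=11: T_11 = 118.6250; y_11 − T_11 = 126 − 118.6250 = 7.3750
Mean deviation: (7.3750 + 8.0000 + 7.3750) / 3 = 7.58

7.58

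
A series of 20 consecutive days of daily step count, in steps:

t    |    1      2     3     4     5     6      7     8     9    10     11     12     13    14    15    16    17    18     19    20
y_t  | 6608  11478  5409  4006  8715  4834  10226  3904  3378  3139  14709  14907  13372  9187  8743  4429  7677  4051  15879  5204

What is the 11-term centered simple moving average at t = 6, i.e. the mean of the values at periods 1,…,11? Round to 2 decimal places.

Sum of periods 1–11: 6608 + 11478 + 5409 + 4006 + 8715 + 4834 + 10226 + 3904 + 3378 + 3139 + 14709 = 76406
Divide by 11: 76406 / 11 = 6946.00

6946.00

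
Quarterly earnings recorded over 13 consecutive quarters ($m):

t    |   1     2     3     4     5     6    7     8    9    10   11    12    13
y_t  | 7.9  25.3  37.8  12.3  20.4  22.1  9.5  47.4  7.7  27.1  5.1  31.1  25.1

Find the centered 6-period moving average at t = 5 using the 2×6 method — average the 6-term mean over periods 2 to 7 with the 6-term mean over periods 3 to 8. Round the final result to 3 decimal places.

23.075

Sum over 2–7: 25.3 + 37.8 + 12.3 + 20.4 + 22.1 + 9.5 = 127.4
Sum over 3–8: 37.8 + 12.3 + 20.4 + 22.1 + 9.5 + 47.4 = 149.5
CMA at t=5 = (127.4 + 149.5) / (2·6) = 276.9 / 12 = 23.075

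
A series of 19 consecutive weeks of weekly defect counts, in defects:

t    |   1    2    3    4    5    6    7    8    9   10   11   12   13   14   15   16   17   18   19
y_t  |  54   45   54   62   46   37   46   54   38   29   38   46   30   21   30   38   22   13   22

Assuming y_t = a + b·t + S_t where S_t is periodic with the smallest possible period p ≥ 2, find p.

First differences y_{t+1} − y_t: -9, 9, 8, -16, -9, 9, 8, -16, -9, 9, …
The difference pattern repeats every 4 terms and not for any smaller step, so p = 4.

4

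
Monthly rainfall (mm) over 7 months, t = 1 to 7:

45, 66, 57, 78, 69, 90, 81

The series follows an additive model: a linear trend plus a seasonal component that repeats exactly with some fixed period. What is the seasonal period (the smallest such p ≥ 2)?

First differences y_{t+1} − y_t: 21, -9, 21, -9, 21, -9, …
The difference pattern repeats every 2 terms and not for any smaller step, so p = 2.

2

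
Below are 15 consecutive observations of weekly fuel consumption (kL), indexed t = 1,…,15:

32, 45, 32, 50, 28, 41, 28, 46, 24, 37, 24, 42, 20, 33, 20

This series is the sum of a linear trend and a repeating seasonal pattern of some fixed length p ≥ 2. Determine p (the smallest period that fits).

First differences y_{t+1} − y_t: 13, -13, 18, -22, 13, -13, 18, -22, 13, -13, …
The difference pattern repeats every 4 terms and not for any smaller step, so p = 4.

4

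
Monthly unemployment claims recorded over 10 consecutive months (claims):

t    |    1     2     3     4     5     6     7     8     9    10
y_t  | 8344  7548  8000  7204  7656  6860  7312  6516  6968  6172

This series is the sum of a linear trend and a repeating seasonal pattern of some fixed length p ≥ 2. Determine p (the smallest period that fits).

First differences y_{t+1} − y_t: -796, 452, -796, 452, -796, 452, …
The difference pattern repeats every 2 terms and not for any smaller step, so p = 2.

2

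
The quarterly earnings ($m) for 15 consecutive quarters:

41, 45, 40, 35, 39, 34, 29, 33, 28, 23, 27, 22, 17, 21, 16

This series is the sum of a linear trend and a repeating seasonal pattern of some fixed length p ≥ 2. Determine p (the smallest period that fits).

First differences y_{t+1} − y_t: 4, -5, -5, 4, -5, -5, 4, -5, …
The difference pattern repeats every 3 terms and not for any smaller step, so p = 3.

3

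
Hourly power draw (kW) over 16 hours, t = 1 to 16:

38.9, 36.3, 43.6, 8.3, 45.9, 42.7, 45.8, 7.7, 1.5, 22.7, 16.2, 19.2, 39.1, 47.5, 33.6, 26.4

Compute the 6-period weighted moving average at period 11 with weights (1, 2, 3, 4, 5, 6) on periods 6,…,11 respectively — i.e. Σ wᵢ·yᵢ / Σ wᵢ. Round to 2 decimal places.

Weighted sum: 1·42.7 + 2·45.8 + 3·7.7 + 4·1.5 + 5·22.7 + 6·16.2 = 42.7 + 91.6 + 23.1 + 6.0 + 113.5 + 97.2 = 374.1
Weight total: 1 + 2 + 3 + 4 + 5 + 6 = 21
WMA = 374.1 / 21 = 17.81

17.81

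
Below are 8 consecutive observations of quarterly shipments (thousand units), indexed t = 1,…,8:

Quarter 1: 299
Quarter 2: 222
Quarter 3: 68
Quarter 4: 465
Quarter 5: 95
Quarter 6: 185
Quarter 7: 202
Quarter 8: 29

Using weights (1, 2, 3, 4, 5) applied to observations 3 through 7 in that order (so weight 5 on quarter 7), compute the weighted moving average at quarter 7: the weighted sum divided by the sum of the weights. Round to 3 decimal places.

202.200

Weighted sum: 1·68 + 2·465 + 3·95 + 4·185 + 5·202 = 68 + 930 + 285 + 740 + 1010 = 3033
Weight total: 1 + 2 + 3 + 4 + 5 = 15
WMA = 3033 / 15 = 202.200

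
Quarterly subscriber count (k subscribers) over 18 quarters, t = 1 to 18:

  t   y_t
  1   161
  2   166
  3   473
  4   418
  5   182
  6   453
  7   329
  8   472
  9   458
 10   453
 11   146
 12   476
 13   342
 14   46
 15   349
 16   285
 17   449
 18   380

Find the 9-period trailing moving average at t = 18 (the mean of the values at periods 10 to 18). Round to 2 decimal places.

Sum of periods 10–18: 453 + 146 + 476 + 342 + 46 + 349 + 285 + 449 + 380 = 2926
Divide by 9: 2926 / 9 = 325.11

325.11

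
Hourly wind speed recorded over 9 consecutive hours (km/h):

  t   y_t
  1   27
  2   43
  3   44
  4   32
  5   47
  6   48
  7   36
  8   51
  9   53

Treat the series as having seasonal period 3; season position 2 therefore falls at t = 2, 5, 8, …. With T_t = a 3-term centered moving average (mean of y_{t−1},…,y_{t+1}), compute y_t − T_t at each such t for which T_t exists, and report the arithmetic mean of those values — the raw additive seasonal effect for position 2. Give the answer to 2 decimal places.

Season position 2 occurs at t = 2, 5, 8 (where T_t is defined).
t=2: T_2 = 38.0000; y_2 − T_2 = 43 − 38.0000 = 5.0000
t=5: T_5 = 42.3333; y_5 − T_5 = 47 − 42.3333 = 4.6667
t=8: T_8 = 46.6667; y_8 − T_8 = 51 − 46.6667 = 4.3333
Mean deviation: (5.0000 + 4.6667 + 4.3333) / 3 = 4.67

4.67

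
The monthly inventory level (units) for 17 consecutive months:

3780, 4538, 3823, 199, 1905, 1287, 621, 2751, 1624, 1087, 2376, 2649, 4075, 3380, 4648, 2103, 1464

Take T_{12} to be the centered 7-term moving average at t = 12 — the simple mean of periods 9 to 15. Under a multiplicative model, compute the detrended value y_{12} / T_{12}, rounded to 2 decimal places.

0.93

Trend T_12 = (1624 + 1087 + 2376 + 2649 + 4075 + 3380 + 4648) / 7 = 19839/7 = 2834.1429
Ratio to trend: 2649 / 2834.1429 = 0.93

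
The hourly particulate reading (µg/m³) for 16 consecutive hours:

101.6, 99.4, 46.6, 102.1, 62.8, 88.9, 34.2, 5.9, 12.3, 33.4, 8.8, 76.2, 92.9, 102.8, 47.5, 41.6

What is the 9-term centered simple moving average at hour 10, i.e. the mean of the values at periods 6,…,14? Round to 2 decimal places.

Sum of periods 6–14: 88.9 + 34.2 + 5.9 + 12.3 + 33.4 + 8.8 + 76.2 + 92.9 + 102.8 = 455.4
Divide by 9: 455.4 / 9 = 50.60

50.60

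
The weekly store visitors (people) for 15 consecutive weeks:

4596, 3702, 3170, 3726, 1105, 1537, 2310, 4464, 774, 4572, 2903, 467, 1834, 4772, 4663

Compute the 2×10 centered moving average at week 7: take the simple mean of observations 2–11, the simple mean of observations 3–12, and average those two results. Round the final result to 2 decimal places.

Sum over 2–11: 3702 + 3170 + 3726 + 1105 + 1537 + 2310 + 4464 + 774 + 4572 + 2903 = 28263
Sum over 3–12: 3170 + 3726 + 1105 + 1537 + 2310 + 4464 + 774 + 4572 + 2903 + 467 = 25028
CMA at t=7 = (28263 + 25028) / (2·10) = 53291 / 20 = 2664.55

2664.55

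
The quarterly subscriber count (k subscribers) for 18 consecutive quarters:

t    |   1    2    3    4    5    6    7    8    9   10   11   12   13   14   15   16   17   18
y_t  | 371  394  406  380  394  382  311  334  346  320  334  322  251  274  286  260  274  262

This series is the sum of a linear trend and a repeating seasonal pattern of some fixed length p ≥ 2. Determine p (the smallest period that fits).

6

First differences y_{t+1} − y_t: 23, 12, -26, 14, -12, -71, 23, 12, -26, 14, -12, -71, 23, 12, …
The difference pattern repeats every 6 terms and not for any smaller step, so p = 6.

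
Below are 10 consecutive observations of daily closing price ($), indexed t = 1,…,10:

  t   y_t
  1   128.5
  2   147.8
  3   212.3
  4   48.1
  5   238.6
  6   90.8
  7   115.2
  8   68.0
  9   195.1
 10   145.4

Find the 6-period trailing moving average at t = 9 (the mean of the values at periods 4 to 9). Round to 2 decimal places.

125.97

Sum of periods 4–9: 48.1 + 238.6 + 90.8 + 115.2 + 68.0 + 195.1 = 755.8
Divide by 6: 755.8 / 6 = 125.97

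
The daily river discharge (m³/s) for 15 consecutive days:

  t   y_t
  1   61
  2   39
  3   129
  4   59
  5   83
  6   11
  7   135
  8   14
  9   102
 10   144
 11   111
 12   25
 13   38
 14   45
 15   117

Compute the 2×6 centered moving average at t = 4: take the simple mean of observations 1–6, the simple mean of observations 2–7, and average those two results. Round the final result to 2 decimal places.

Sum over 1–6: 61 + 39 + 129 + 59 + 83 + 11 = 382
Sum over 2–7: 39 + 129 + 59 + 83 + 11 + 135 = 456
CMA at t=4 = (382 + 456) / (2·6) = 838 / 12 = 69.83

69.83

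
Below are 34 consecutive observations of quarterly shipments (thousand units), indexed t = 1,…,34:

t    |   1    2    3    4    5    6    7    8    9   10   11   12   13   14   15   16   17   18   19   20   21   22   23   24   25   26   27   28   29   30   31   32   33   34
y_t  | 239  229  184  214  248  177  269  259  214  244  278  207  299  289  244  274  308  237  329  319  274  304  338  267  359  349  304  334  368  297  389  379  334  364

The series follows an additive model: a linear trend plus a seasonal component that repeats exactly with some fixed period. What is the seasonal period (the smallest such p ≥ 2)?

6

First differences y_{t+1} − y_t: -10, -45, 30, 34, -71, 92, -10, -45, 30, 34, -71, 92, -10, -45, …
The difference pattern repeats every 6 terms and not for any smaller step, so p = 6.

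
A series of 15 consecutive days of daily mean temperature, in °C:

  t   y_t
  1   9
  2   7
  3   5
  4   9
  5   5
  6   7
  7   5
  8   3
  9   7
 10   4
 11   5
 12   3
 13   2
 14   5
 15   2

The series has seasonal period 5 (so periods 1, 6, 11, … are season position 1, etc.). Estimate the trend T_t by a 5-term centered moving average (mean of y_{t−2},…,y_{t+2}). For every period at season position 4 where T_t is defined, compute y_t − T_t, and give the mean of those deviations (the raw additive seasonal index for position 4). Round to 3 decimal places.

2.300

Season position 4 occurs at t = 4, 9 (where T_t is defined).
t=4: T_4 = 6.60000; y_4 − T_4 = 9 − 6.60000 = 2.40000
t=9: T_9 = 4.80000; y_9 − T_9 = 7 − 4.80000 = 2.20000
Mean deviation: (2.40000 + 2.20000) / 2 = 2.300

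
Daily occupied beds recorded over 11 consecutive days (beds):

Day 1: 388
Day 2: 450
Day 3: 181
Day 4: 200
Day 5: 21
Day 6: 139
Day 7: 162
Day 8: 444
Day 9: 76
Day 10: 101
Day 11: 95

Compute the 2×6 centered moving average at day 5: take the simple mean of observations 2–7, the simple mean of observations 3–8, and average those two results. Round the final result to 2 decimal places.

Sum over 2–7: 450 + 181 + 200 + 21 + 139 + 162 = 1153
Sum over 3–8: 181 + 200 + 21 + 139 + 162 + 444 = 1147
CMA at t=5 = (1153 + 1147) / (2·6) = 2300 / 12 = 191.67

191.67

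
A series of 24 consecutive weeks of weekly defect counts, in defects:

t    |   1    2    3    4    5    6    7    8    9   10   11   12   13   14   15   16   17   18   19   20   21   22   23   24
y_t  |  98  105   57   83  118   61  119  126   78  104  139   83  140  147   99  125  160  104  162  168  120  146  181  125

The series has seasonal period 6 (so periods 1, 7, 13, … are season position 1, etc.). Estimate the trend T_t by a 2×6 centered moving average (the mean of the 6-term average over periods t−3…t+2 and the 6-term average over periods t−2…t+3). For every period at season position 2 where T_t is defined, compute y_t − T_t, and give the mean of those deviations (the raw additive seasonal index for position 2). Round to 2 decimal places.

Season position 2 occurs at t = 8, 14, 20 (where T_t is defined).
t=8: T_8 = 102.7500; y_8 − T_8 = 126 − 102.7500 = 23.2500
t=14: T_14 = 123.9167; y_14 − T_14 = 147 − 123.9167 = 23.0833
t=20: T_20 = 145.0833; y_20 − T_20 = 168 − 145.0833 = 22.9167
Mean deviation: (23.2500 + 23.0833 + 22.9167) / 3 = 23.08

23.08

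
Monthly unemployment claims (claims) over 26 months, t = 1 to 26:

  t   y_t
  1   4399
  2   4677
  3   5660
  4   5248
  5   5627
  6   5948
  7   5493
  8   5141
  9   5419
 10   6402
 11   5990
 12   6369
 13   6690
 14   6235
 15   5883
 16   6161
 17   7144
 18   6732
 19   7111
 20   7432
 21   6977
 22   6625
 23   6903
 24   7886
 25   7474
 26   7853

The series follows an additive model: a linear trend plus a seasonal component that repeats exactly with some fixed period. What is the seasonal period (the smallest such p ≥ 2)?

7

First differences y_{t+1} − y_t: 278, 983, -412, 379, 321, -455, -352, 278, 983, -412, 379, 321, -455, -352, 278, 983, …
The difference pattern repeats every 7 terms and not for any smaller step, so p = 7.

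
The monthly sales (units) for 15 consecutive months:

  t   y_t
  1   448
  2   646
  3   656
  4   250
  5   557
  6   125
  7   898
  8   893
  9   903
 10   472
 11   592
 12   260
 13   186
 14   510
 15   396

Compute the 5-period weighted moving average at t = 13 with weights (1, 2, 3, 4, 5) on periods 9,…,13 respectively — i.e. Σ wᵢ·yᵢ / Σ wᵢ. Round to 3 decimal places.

372.867

Weighted sum: 1·903 + 2·472 + 3·592 + 4·260 + 5·186 = 903 + 944 + 1776 + 1040 + 930 = 5593
Weight total: 1 + 2 + 3 + 4 + 5 = 15
WMA = 5593 / 15 = 372.867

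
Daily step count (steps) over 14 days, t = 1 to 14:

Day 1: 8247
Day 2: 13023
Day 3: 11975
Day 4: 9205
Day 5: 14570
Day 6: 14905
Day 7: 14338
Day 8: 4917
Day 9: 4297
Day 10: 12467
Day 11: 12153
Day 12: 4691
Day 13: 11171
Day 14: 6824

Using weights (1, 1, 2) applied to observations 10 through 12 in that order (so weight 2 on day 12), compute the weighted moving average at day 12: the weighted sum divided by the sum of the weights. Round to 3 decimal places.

8500.500

Weighted sum: 1·12467 + 1·12153 + 2·4691 = 12467 + 12153 + 9382 = 34002
Weight total: 1 + 1 + 2 = 4
WMA = 34002 / 4 = 8500.500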